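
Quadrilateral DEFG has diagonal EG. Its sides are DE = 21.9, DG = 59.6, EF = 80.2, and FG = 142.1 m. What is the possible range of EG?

61.9 < EG < 81.5

From triangle DEG: |21.9 − 59.6| < EG < 21.9 + 59.6, i.e. 37.7 < EG < 81.5.
From triangle FEG: 61.9 < EG < 222.3.
Both must hold, so EG lies in the intersection.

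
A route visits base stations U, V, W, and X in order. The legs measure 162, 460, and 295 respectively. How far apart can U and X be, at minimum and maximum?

The maximum is all hops collinear in one direction: 162 + 460 + 295 = 917.
The longest hop is 460; the others sum to 457. Folding the others back against it leaves at least 460 − 457 = 3.

3 ≤ UX ≤ 917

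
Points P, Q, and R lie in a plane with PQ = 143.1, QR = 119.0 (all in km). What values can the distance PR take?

24.1 ≤ PR ≤ 262.1 km

By the triangle inequality, |143.1 − 119.0| ≤ PR ≤ 143.1 + 119.0.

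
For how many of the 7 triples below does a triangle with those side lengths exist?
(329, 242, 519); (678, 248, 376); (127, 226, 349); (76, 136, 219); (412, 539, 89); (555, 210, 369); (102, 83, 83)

(242,329,519): 242+329 > 519 → valid
(248,376,678): 248+376 ≤ 678 → not valid
(127,226,349): 127+226 > 349 → valid
(76,136,219): 76+136 ≤ 219 → not valid
(89,412,539): 89+412 ≤ 539 → not valid
(210,369,555): 210+369 > 555 → valid
(83,83,102): 83+83 > 102 → valid
4 of the 7 triples form a triangle.

4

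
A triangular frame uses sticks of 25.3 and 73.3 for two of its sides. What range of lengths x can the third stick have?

By the triangle inequality, x must be less than 25.3 + 73.3 = 98.6 and greater than |25.3 − 73.3| = 48.0.

48.0 < x < 98.6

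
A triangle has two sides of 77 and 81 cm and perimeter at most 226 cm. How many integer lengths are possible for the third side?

64

Triangle inequality: 4 < x < 158. Perimeter ≤ 226 gives x ≤ 226 − 77 − 81 = 68.
So 4 < x ≤ 68; integers 5 through 68: 64 values.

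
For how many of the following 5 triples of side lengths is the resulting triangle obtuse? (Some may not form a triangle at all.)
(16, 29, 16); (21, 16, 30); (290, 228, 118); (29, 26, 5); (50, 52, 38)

(16,29,16): 16²+16² = 512 < 841 = 29² → obtuse
(21,16,30): 16²+21² = 697 < 900 = 30² → obtuse
(290,228,118): 118²+228² = 65908 < 84100 = 290² → obtuse
(29,26,5): 5²+26² = 701 < 841 = 29² → obtuse
(50,52,38): 38²+50² = 3944 > 2704 = 52² → acute
4 of the 5 are obtuse.

4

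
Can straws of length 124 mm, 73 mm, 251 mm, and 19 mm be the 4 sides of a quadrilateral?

No

For a quadrilateral, each side must be shorter than the sum of the others.
Here the longest side is 251, but the remaining 3 sides sum to only 216.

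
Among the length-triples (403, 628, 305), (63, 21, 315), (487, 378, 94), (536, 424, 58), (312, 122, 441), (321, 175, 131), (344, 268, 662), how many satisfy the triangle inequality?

(305,403,628): 305+403 > 628 → valid
(21,63,315): 21+63 ≤ 315 → not valid
(94,378,487): 94+378 ≤ 487 → not valid
(58,424,536): 58+424 ≤ 536 → not valid
(122,312,441): 122+312 ≤ 441 → not valid
(131,175,321): 131+175 ≤ 321 → not valid
(268,344,662): 268+344 ≤ 662 → not valid
1 of the 7 triples forms a triangle.

1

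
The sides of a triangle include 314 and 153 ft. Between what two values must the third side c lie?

161 < c < 467

By the triangle inequality, c must be less than 314 + 153 = 467 and greater than |314 − 153| = 161.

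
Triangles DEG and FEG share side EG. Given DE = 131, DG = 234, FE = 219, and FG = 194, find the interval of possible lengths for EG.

103 < EG < 365

From triangle DEG: |131 − 234| < EG < 131 + 234, i.e. 103 < EG < 365.
From triangle FEG: 25 < EG < 413.
Both must hold, so EG lies in the intersection.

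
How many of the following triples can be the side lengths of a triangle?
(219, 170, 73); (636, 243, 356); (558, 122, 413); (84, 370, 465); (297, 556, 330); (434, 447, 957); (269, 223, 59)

3

(73,170,219): 73+170 > 219 → valid
(243,356,636): 243+356 ≤ 636 → not valid
(122,413,558): 122+413 ≤ 558 → not valid
(84,370,465): 84+370 ≤ 465 → not valid
(297,330,556): 297+330 > 556 → valid
(434,447,957): 434+447 ≤ 957 → not valid
(59,223,269): 59+223 > 269 → valid
3 of the 7 triples form a triangle.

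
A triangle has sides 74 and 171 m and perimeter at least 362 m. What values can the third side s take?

117 ≤ s < 245

Triangle inequality alone gives 97 < s < 245.
The perimeter condition gives s ≥ 362 − 74 − 171 = 117.
Intersecting the two: 117 ≤ s < 245.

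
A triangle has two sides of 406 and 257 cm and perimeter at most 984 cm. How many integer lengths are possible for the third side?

Triangle inequality: 149 < x < 663. Perimeter ≤ 984 gives x ≤ 984 − 406 − 257 = 321.
So 149 < x ≤ 321; integers 150 through 321: 172 values.

172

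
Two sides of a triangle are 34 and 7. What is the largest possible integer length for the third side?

The third side must be strictly less than 34 + 7 = 41.
The largest integer below 41 is 40.

40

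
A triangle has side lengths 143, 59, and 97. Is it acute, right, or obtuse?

Compare the square of the longest side to the sum of squares of the other two: 59² + 97² = 12890 < 20449 = 143².

obtuse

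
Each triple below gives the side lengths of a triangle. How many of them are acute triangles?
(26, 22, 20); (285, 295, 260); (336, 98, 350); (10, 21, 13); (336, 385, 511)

(26,22,20): 20²+22² = 884 > 676 = 26² → acute
(285,295,260): 260²+285² = 148825 > 87025 = 295² → acute
(336,98,350): 98²+336² = 122500 = 350² → right
(10,21,13): 10²+13² = 269 < 441 = 21² → obtuse
(336,385,511): 336²+385² = 261121 = 511² → right
2 of the 5 are acute.

2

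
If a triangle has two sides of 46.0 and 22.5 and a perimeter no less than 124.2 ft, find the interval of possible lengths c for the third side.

55.7 ≤ c < 68.5

Triangle inequality alone gives 23.5 < c < 68.5.
The perimeter condition gives c ≥ 124.2 − 46.0 − 22.5 = 55.7.
Intersecting the two: 55.7 ≤ c < 68.5.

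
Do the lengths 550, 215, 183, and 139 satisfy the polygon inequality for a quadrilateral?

For a quadrilateral, each side must be shorter than the sum of the others.
Here the longest side is 550, but the remaining 3 sides sum to only 537.

No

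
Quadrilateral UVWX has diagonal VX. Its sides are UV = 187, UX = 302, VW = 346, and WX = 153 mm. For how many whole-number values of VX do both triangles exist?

295

From triangle UVX: 115 < VX < 489.
From triangle WVX: 193 < VX < 499.
Intersection: 193 < VX < 489, so integers 194 through 488: 295 values.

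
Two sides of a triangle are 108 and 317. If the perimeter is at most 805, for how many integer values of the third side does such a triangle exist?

171

Triangle inequality: 209 < x < 425. Perimeter ≤ 805 gives x ≤ 805 − 108 − 317 = 380.
So 209 < x ≤ 380; integers 210 through 380: 171 values.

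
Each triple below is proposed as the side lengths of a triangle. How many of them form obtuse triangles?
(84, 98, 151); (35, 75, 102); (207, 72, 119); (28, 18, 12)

(84,98,151): 84²+98² = 16660 < 22801 = 151² → obtuse
(35,75,102): 35²+75² = 6850 < 10404 = 102² → obtuse
(207,72,119): 72+119 ≤ 207, not a triangle
(28,18,12): 12²+18² = 468 < 784 = 28² → obtuse
3 of the 4 are obtuse.

3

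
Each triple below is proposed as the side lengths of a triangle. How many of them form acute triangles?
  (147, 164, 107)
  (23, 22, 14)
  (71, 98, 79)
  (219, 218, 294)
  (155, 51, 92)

4

(147,164,107): 107²+147² = 33058 > 26896 = 164² → acute
(23,22,14): 14²+22² = 680 > 529 = 23² → acute
(71,98,79): 71²+79² = 11282 > 9604 = 98² → acute
(219,218,294): 218²+219² = 95485 > 86436 = 294² → acute
(155,51,92): 51+92 ≤ 155, not a triangle
4 of the 5 are acute.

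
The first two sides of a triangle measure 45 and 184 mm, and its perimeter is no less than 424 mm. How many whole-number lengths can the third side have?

34

Triangle inequality: 139 < x < 229. Perimeter ≥ 424 gives x ≥ 424 − 45 − 184 = 195.
So 195 ≤ x < 229; integers 195 through 228: 34 values.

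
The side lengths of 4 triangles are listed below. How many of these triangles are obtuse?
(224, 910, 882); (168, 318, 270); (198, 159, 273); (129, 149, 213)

2

(224,910,882): 224²+882² = 828100 = 910² → right
(168,318,270): 168²+270² = 101124 = 318² → right
(198,159,273): 159²+198² = 64485 < 74529 = 273² → obtuse
(129,149,213): 129²+149² = 38842 < 45369 = 213² → obtuse
2 of the 4 are obtuse.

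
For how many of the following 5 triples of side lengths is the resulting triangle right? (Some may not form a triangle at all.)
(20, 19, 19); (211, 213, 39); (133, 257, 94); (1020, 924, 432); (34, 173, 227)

(20,19,19): 19²+19² = 722 > 400 = 20² → acute
(211,213,39): 39²+211² = 46042 > 45369 = 213² → acute
(133,257,94): 94+133 ≤ 257, not a triangle
(1020,924,432): 432²+924² = 1040400 = 1020² → right
(34,173,227): 34+173 ≤ 227, not a triangle
1 of the 5 is right.

1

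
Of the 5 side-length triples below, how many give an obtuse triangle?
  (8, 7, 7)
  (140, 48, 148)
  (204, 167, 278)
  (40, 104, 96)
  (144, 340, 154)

(8,7,7): 7²+7² = 98 > 64 = 8² → acute
(140,48,148): 48²+140² = 21904 = 148² → right
(204,167,278): 167²+204² = 69505 < 77284 = 278² → obtuse
(40,104,96): 40²+96² = 10816 = 104² → right
(144,340,154): 144+154 ≤ 340, not a triangle
1 of the 5 is obtuse.

1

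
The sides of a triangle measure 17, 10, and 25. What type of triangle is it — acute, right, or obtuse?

obtuse

Compare the square of the longest side to the sum of squares of the other two: 10² + 17² = 389 < 625 = 25².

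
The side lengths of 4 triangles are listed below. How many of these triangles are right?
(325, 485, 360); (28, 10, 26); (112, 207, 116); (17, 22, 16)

1

(325,485,360): 325²+360² = 235225 = 485² → right
(28,10,26): 10²+26² = 776 < 784 = 28² → obtuse
(112,207,116): 112²+116² = 26000 < 42849 = 207² → obtuse
(17,22,16): 16²+17² = 545 > 484 = 22² → acute
1 of the 4 is right.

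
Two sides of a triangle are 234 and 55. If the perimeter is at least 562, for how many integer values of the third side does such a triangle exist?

16

Triangle inequality: 179 < x < 289. Perimeter ≥ 562 gives x ≥ 562 − 234 − 55 = 273.
So 273 ≤ x < 289; integers 273 through 288: 16 values.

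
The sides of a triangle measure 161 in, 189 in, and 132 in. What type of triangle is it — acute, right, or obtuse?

Compare the square of the longest side to the sum of squares of the other two: 132² + 161² = 43345 > 35721 = 189².

acute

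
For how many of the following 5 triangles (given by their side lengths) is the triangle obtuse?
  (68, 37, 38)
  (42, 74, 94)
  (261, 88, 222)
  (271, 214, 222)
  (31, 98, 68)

(68,37,38): 37²+38² = 2813 < 4624 = 68² → obtuse
(42,74,94): 42²+74² = 7240 < 8836 = 94² → obtuse
(261,88,222): 88²+222² = 57028 < 68121 = 261² → obtuse
(271,214,222): 214²+222² = 95080 > 73441 = 271² → acute
(31,98,68): 31²+68² = 5585 < 9604 = 98² → obtuse
4 of the 5 are obtuse.

4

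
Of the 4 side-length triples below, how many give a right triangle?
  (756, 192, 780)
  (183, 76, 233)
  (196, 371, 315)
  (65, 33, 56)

(756,192,780): 192²+756² = 608400 = 780² → right
(183,76,233): 76²+183² = 39265 < 54289 = 233² → obtuse
(196,371,315): 196²+315² = 137641 = 371² → right
(65,33,56): 33²+56² = 4225 = 65² → right
3 of the 4 are right.

3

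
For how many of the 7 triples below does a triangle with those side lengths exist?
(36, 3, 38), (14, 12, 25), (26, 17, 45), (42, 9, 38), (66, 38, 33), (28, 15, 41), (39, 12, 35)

6

(3,36,38): 3+36 > 38 → valid
(12,14,25): 12+14 > 25 → valid
(17,26,45): 17+26 ≤ 45 → not valid
(9,38,42): 9+38 > 42 → valid
(33,38,66): 33+38 > 66 → valid
(15,28,41): 15+28 > 41 → valid
(12,35,39): 12+35 > 39 → valid
6 of the 7 triples form a triangle.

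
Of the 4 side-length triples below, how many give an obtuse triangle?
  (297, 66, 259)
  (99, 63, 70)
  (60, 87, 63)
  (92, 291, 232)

(297,66,259): 66²+259² = 71437 < 88209 = 297² → obtuse
(99,63,70): 63²+70² = 8869 < 9801 = 99² → obtuse
(60,87,63): 60²+63² = 7569 = 87² → right
(92,291,232): 92²+232² = 62288 < 84681 = 291² → obtuse
3 of the 4 are obtuse.

3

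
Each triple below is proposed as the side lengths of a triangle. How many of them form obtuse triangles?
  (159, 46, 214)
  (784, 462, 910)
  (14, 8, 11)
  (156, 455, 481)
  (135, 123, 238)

2

(159,46,214): 46+159 ≤ 214, not a triangle
(784,462,910): 462²+784² = 828100 = 910² → right
(14,8,11): 8²+11² = 185 < 196 = 14² → obtuse
(156,455,481): 156²+455² = 231361 = 481² → right
(135,123,238): 123²+135² = 33354 < 56644 = 238² → obtuse
2 of the 5 are obtuse.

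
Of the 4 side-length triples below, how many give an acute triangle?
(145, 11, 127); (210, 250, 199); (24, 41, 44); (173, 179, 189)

3

(145,11,127): 11+127 ≤ 145, not a triangle
(210,250,199): 199²+210² = 83701 > 62500 = 250² → acute
(24,41,44): 24²+41² = 2257 > 1936 = 44² → acute
(173,179,189): 173²+179² = 61970 > 35721 = 189² → acute
3 of the 4 are acute.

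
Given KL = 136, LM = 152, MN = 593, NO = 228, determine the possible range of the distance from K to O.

77 ≤ KO ≤ 1109

The maximum is all hops collinear in one direction: 136 + 152 + 593 + 228 = 1109.
The longest hop is 593; the others sum to 516. Folding the others back against it leaves at least 593 − 516 = 77.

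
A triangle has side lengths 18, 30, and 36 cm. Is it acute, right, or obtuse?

obtuse

Compare the square of the longest side to the sum of squares of the other two: 18² + 30² = 1224 < 1296 = 36².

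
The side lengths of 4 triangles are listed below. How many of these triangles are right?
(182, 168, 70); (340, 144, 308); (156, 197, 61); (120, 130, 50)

3

(182,168,70): 70²+168² = 33124 = 182² → right
(340,144,308): 144²+308² = 115600 = 340² → right
(156,197,61): 61²+156² = 28057 < 38809 = 197² → obtuse
(120,130,50): 50²+120² = 16900 = 130² → right
3 of the 4 are right.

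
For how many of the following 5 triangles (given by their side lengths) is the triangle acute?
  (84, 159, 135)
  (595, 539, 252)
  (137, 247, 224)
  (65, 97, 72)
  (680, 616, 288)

1

(84,159,135): 84²+135² = 25281 = 159² → right
(595,539,252): 252²+539² = 354025 = 595² → right
(137,247,224): 137²+224² = 68945 > 61009 = 247² → acute
(65,97,72): 65²+72² = 9409 = 97² → right
(680,616,288): 288²+616² = 462400 = 680² → right
1 of the 5 is acute.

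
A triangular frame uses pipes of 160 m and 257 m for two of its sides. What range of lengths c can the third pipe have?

97 < c < 417

By the triangle inequality, c must be less than 160 + 257 = 417 and greater than |160 − 257| = 97.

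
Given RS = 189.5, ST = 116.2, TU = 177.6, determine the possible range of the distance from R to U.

The maximum is all hops collinear in one direction: 189.5 + 116.2 + 177.6 = 483.3.
The longest hop is 189.5; the others sum to 293.8. Since 189.5 ≤ 293.8, the path can fold back on itself completely, so the minimum distance is 0.

0 ≤ RU ≤ 483.3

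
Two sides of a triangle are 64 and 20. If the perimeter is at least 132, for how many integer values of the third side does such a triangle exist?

Triangle inequality: 44 < x < 84. Perimeter ≥ 132 gives x ≥ 132 − 64 − 20 = 48.
So 48 ≤ x < 84; integers 48 through 83: 36 values.

36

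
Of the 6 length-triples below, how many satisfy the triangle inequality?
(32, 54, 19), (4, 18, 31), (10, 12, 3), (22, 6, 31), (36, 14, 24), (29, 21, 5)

2

(19,32,54): 19+32 ≤ 54 → not valid
(4,18,31): 4+18 ≤ 31 → not valid
(3,10,12): 3+10 > 12 → valid
(6,22,31): 6+22 ≤ 31 → not valid
(14,24,36): 14+24 > 36 → valid
(5,21,29): 5+21 ≤ 29 → not valid
2 of the 6 triples form a triangle.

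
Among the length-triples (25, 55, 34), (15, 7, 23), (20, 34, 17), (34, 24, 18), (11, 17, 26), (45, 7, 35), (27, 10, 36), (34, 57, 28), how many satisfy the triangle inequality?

6

(25,34,55): 25+34 > 55 → valid
(7,15,23): 7+15 ≤ 23 → not valid
(17,20,34): 17+20 > 34 → valid
(18,24,34): 18+24 > 34 → valid
(11,17,26): 11+17 > 26 → valid
(7,35,45): 7+35 ≤ 45 → not valid
(10,27,36): 10+27 > 36 → valid
(28,34,57): 28+34 > 57 → valid
6 of the 8 triples form a triangle.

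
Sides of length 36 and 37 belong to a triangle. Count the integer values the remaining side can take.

The third side lies in the open interval (1, 73).
Integers from 2 to 72 inclusive: 72 − 2 + 1 = 71.

71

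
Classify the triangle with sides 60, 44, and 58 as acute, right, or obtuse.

acute

Compare the square of the longest side to the sum of squares of the other two: 44² + 58² = 5300 > 3600 = 60².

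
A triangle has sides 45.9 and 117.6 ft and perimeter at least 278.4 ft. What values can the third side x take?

Triangle inequality alone gives 71.7 < x < 163.5.
The perimeter condition gives x ≥ 278.4 − 45.9 − 117.6 = 114.9.
Intersecting the two: 114.9 ≤ x < 163.5.

114.9 ≤ x < 163.5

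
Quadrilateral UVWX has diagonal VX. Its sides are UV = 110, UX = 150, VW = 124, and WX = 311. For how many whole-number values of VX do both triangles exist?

From triangle UVX: 40 < VX < 260.
From triangle WVX: 187 < VX < 435.
Intersection: 187 < VX < 260, so integers 188 through 259: 72 values.

72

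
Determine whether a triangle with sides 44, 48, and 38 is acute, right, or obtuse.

acute

Compare the square of the longest side to the sum of squares of the other two: 38² + 44² = 3380 > 2304 = 48².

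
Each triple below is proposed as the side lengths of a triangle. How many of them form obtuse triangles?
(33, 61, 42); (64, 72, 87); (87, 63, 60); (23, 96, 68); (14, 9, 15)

1

(33,61,42): 33²+42² = 2853 < 3721 = 61² → obtuse
(64,72,87): 64²+72² = 9280 > 7569 = 87² → acute
(87,63,60): 60²+63² = 7569 = 87² → right
(23,96,68): 23+68 ≤ 96, not a triangle
(14,9,15): 9²+14² = 277 > 225 = 15² → acute
1 of the 5 is obtuse.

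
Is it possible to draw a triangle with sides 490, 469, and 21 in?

The two shorter sides sum to 490, exactly equal to the longest side 490.
That gives only a degenerate (flat) triangle — the inequality must be strict.

No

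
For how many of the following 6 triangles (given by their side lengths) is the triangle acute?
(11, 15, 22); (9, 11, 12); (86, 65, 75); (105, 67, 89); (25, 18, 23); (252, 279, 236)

5

(11,15,22): 11²+15² = 346 < 484 = 22² → obtuse
(9,11,12): 9²+11² = 202 > 144 = 12² → acute
(86,65,75): 65²+75² = 9850 > 7396 = 86² → acute
(105,67,89): 67²+89² = 12410 > 11025 = 105² → acute
(25,18,23): 18²+23² = 853 > 625 = 25² → acute
(252,279,236): 236²+252² = 119200 > 77841 = 279² → acute
5 of the 6 are acute.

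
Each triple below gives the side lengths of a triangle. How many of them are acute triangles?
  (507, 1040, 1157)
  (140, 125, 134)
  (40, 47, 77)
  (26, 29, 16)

(507,1040,1157): 507²+1040² = 1338649 = 1157² → right
(140,125,134): 125²+134² = 33581 > 19600 = 140² → acute
(40,47,77): 40²+47² = 3809 < 5929 = 77² → obtuse
(26,29,16): 16²+26² = 932 > 841 = 29² → acute
2 of the 4 are acute.

2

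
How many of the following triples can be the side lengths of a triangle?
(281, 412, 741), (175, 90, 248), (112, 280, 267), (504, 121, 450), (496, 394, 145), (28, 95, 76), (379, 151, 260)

6

(281,412,741): 281+412 ≤ 741 → not valid
(90,175,248): 90+175 > 248 → valid
(112,267,280): 112+267 > 280 → valid
(121,450,504): 121+450 > 504 → valid
(145,394,496): 145+394 > 496 → valid
(28,76,95): 28+76 > 95 → valid
(151,260,379): 151+260 > 379 → valid
6 of the 7 triples form a triangle.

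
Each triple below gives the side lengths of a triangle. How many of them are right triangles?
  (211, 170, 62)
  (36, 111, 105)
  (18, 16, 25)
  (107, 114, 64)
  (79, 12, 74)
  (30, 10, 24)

1

(211,170,62): 62²+170² = 32744 < 44521 = 211² → obtuse
(36,111,105): 36²+105² = 12321 = 111² → right
(18,16,25): 16²+18² = 580 < 625 = 25² → obtuse
(107,114,64): 64²+107² = 15545 > 12996 = 114² → acute
(79,12,74): 12²+74² = 5620 < 6241 = 79² → obtuse
(30,10,24): 10²+24² = 676 < 900 = 30² → obtuse
1 of the 6 is right.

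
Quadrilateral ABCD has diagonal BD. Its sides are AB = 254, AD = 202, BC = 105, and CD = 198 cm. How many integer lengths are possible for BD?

From triangle ABD: 52 < BD < 456.
From triangle CBD: 93 < BD < 303.
Intersection: 93 < BD < 303, so integers 94 through 302: 209 values.

209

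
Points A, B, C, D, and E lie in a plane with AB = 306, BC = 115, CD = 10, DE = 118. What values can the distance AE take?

The maximum is all hops collinear in one direction: 306 + 115 + 10 + 118 = 549.
The longest hop is 306; the others sum to 243. Folding the others back against it leaves at least 306 − 243 = 63.

63 ≤ AE ≤ 549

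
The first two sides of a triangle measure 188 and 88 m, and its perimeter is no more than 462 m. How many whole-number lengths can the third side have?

Triangle inequality: 100 < x < 276. Perimeter ≤ 462 gives x ≤ 462 − 188 − 88 = 186.
So 100 < x ≤ 186; integers 101 through 186: 86 values.

86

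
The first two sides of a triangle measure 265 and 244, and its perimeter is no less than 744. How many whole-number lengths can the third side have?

Triangle inequality: 21 < x < 509. Perimeter ≥ 744 gives x ≥ 744 − 265 − 244 = 235.
So 235 ≤ x < 509; integers 235 through 508: 274 values.

274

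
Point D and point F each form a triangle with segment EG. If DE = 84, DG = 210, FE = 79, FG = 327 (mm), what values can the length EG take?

From triangle DEG: |84 − 210| < EG < 84 + 210, i.e. 126 < EG < 294.
From triangle FEG: 248 < EG < 406.
Both must hold, so EG lies in the intersection.

248 < EG < 294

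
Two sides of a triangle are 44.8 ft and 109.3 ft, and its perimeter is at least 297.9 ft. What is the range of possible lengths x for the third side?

Triangle inequality alone gives 64.5 < x < 154.1.
The perimeter condition gives x ≥ 297.9 − 44.8 − 109.3 = 143.8.
Intersecting the two: 143.8 ≤ x < 154.1.

143.8 ≤ x < 154.1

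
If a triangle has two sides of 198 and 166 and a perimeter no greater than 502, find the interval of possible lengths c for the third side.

Triangle inequality alone gives 32 < c < 364.
The perimeter condition gives c ≤ 502 − 198 − 166 = 138.
Intersecting the two: 32 < c ≤ 138.

32 < c ≤ 138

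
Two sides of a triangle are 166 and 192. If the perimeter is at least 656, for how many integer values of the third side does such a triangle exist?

60

Triangle inequality: 26 < x < 358. Perimeter ≥ 656 gives x ≥ 656 − 166 − 192 = 298.
So 298 ≤ x < 358; integers 298 through 357: 60 values.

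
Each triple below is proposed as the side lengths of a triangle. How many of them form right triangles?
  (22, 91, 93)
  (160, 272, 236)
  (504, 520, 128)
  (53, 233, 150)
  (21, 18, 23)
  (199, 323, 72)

1

(22,91,93): 22²+91² = 8765 > 8649 = 93² → acute
(160,272,236): 160²+236² = 81296 > 73984 = 272² → acute
(504,520,128): 128²+504² = 270400 = 520² → right
(53,233,150): 53+150 ≤ 233, not a triangle
(21,18,23): 18²+21² = 765 > 529 = 23² → acute
(199,323,72): 72+199 ≤ 323, not a triangle
1 of the 6 is right.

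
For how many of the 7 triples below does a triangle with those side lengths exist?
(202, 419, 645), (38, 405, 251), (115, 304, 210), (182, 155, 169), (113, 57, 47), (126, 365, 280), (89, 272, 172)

3

(202,419,645): 202+419 ≤ 645 → not valid
(38,251,405): 38+251 ≤ 405 → not valid
(115,210,304): 115+210 > 304 → valid
(155,169,182): 155+169 > 182 → valid
(47,57,113): 47+57 ≤ 113 → not valid
(126,280,365): 126+280 > 365 → valid
(89,172,272): 89+172 ≤ 272 → not valid
3 of the 7 triples form a triangle.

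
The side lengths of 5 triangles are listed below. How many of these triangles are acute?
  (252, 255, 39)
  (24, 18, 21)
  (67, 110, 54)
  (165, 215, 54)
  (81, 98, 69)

2

(252,255,39): 39²+252² = 65025 = 255² → right
(24,18,21): 18²+21² = 765 > 576 = 24² → acute
(67,110,54): 54²+67² = 7405 < 12100 = 110² → obtuse
(165,215,54): 54²+165² = 30141 < 46225 = 215² → obtuse
(81,98,69): 69²+81² = 11322 > 9604 = 98² → acute
2 of the 5 are acute.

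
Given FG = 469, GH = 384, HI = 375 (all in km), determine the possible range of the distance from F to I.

0 ≤ FI ≤ 1228 km

The maximum is all hops collinear in one direction: 469 + 384 + 375 = 1228.
The longest hop is 469; the others sum to 759. Since 469 ≤ 759, the path can fold back on itself completely, so the minimum distance is 0.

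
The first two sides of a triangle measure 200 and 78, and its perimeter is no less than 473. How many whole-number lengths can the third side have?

Triangle inequality: 122 < x < 278. Perimeter ≥ 473 gives x ≥ 473 − 200 − 78 = 195.
So 195 ≤ x < 278; integers 195 through 277: 83 values.

83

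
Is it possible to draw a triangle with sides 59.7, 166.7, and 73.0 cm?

No

The longest side is 166.7, but the other two sum to only 132.7.
132.7 < 166.7, so the triangle inequality fails.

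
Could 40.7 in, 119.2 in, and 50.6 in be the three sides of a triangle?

The longest side is 119.2, but the other two sum to only 91.3.
91.3 < 119.2, so the triangle inequality fails.

No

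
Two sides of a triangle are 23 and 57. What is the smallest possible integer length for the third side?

35

The third side must be strictly greater than |23 − 57| = 34.
The smallest integer above 34 is 35.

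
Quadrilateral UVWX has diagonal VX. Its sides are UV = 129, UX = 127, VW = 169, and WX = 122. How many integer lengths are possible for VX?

208

From triangle UVX: 2 < VX < 256.
From triangle WVX: 47 < VX < 291.
Intersection: 47 < VX < 256, so integers 48 through 255: 208 values.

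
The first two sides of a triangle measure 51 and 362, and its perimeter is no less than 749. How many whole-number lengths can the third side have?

77

Triangle inequality: 311 < x < 413. Perimeter ≥ 749 gives x ≥ 749 − 51 − 362 = 336.
So 336 ≤ x < 413; integers 336 through 412: 77 values.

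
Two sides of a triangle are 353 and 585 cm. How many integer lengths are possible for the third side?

The third side lies in the open interval (232, 938).
Integers from 233 to 937 inclusive: 937 − 233 + 1 = 705.

705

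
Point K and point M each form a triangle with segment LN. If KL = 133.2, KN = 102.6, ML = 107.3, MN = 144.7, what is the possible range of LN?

37.4 < LN < 235.8

From triangle KLN: |133.2 − 102.6| < LN < 133.2 + 102.6, i.e. 30.6 < LN < 235.8.
From triangle MLN: 37.4 < LN < 252.0.
Both must hold, so LN lies in the intersection.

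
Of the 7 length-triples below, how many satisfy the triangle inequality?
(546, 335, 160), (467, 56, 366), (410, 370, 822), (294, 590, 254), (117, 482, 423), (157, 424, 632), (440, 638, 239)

(160,335,546): 160+335 ≤ 546 → not valid
(56,366,467): 56+366 ≤ 467 → not valid
(370,410,822): 370+410 ≤ 822 → not valid
(254,294,590): 254+294 ≤ 590 → not valid
(117,423,482): 117+423 > 482 → valid
(157,424,632): 157+424 ≤ 632 → not valid
(239,440,638): 239+440 > 638 → valid
2 of the 7 triples form a triangle.

2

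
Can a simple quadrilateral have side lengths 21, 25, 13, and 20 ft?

Yes

A quadrilateral exists iff every side is shorter than the sum of the others — equivalently, the longest side is less than the sum of the rest.
Longest side 25 < 54 (sum of the remaining 3), so yes.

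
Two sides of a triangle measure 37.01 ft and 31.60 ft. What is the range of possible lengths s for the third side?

5.41 < s < 68.61 (ft)

By the triangle inequality, s must be less than 37.01 + 31.60 = 68.61 and greater than |37.01 − 31.60| = 5.41.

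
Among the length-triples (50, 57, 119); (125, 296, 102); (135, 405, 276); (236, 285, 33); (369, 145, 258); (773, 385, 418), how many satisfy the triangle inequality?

3

(50,57,119): 50+57 ≤ 119 → not valid
(102,125,296): 102+125 ≤ 296 → not valid
(135,276,405): 135+276 > 405 → valid
(33,236,285): 33+236 ≤ 285 → not valid
(145,258,369): 145+258 > 369 → valid
(385,418,773): 385+418 > 773 → valid
3 of the 6 triples form a triangle.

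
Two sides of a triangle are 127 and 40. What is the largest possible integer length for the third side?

166

The third side must be strictly less than 127 + 40 = 167.
The largest integer below 167 is 166.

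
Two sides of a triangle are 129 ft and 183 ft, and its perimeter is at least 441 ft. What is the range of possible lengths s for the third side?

Triangle inequality alone gives 54 < s < 312.
The perimeter condition gives s ≥ 441 − 129 − 183 = 129.
Intersecting the two: 129 ≤ s < 312.

129 ≤ s < 312 ft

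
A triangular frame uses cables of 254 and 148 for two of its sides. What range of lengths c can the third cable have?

106 < c < 402

By the triangle inequality, c must be less than 254 + 148 = 402 and greater than |254 − 148| = 106.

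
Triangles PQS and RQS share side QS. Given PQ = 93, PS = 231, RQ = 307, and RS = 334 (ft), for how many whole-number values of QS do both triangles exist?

From triangle PQS: 138 < QS < 324.
From triangle RQS: 27 < QS < 641.
Intersection: 138 < QS < 324, so integers 139 through 323: 185 values.

185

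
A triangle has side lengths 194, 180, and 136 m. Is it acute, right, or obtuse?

Compare the square of the longest side to the sum of squares of the other two: 136² + 180² = 50896 > 37636 = 194².

acute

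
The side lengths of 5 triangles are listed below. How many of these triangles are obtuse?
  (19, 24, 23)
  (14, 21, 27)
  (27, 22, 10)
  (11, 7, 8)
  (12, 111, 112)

(19,24,23): 19²+23² = 890 > 576 = 24² → acute
(14,21,27): 14²+21² = 637 < 729 = 27² → obtuse
(27,22,10): 10²+22² = 584 < 729 = 27² → obtuse
(11,7,8): 7²+8² = 113 < 121 = 11² → obtuse
(12,111,112): 12²+111² = 12465 < 12544 = 112² → obtuse
4 of the 5 are obtuse.

4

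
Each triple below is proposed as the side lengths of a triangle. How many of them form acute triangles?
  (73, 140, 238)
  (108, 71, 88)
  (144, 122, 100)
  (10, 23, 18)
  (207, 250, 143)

(73,140,238): 73+140 ≤ 238, not a triangle
(108,71,88): 71²+88² = 12785 > 11664 = 108² → acute
(144,122,100): 100²+122² = 24884 > 20736 = 144² → acute
(10,23,18): 10²+18² = 424 < 529 = 23² → obtuse
(207,250,143): 143²+207² = 63298 > 62500 = 250² → acute
3 of the 5 are acute.

3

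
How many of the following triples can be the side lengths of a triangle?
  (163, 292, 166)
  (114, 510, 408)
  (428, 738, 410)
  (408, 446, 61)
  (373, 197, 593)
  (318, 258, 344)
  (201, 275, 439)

6

(163,166,292): 163+166 > 292 → valid
(114,408,510): 114+408 > 510 → valid
(410,428,738): 410+428 > 738 → valid
(61,408,446): 61+408 > 446 → valid
(197,373,593): 197+373 ≤ 593 → not valid
(258,318,344): 258+318 > 344 → valid
(201,275,439): 201+275 > 439 → valid
6 of the 7 triples form a triangle.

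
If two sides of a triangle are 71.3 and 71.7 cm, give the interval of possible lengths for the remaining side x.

0.4 < x < 143.0 (cm)

By the triangle inequality, x must be less than 71.3 + 71.7 = 143.0 and greater than |71.3 − 71.7| = 0.4.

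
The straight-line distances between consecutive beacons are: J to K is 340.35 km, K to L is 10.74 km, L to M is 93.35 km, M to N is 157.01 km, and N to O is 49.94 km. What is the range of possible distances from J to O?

The maximum is all hops collinear in one direction: 340.35 + 10.74 + 93.35 + 157.01 + 49.94 = 651.39.
The longest hop is 340.35; the others sum to 311.04. Folding the others back against it leaves at least 340.35 − 311.04 = 29.31.

29.31 ≤ JO ≤ 651.39 km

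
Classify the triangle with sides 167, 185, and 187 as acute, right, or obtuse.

acute

Compare the square of the longest side to the sum of squares of the other two: 167² + 185² = 62114 > 34969 = 187².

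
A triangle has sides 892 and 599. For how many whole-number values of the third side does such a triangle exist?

The third side lies in the open interval (293, 1491).
Integers from 294 to 1490 inclusive: 1490 − 294 + 1 = 1197.

1197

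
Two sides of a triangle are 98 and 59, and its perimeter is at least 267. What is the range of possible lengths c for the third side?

Triangle inequality alone gives 39 < c < 157.
The perimeter condition gives c ≥ 267 − 98 − 59 = 110.
Intersecting the two: 110 ≤ c < 157.

110 ≤ c < 157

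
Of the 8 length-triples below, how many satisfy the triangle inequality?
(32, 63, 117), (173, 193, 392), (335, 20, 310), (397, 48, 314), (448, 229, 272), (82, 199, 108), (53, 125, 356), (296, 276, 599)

(32,63,117): 32+63 ≤ 117 → not valid
(173,193,392): 173+193 ≤ 392 → not valid
(20,310,335): 20+310 ≤ 335 → not valid
(48,314,397): 48+314 ≤ 397 → not valid
(229,272,448): 229+272 > 448 → valid
(82,108,199): 82+108 ≤ 199 → not valid
(53,125,356): 53+125 ≤ 356 → not valid
(276,296,599): 276+296 ≤ 599 → not valid
1 of the 8 triples forms a triangle.

1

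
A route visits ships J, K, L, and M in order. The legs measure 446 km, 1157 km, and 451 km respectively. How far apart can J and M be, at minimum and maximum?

260 ≤ JM ≤ 2054 km

The maximum is all hops collinear in one direction: 446 + 1157 + 451 = 2054.
The longest hop is 1157; the others sum to 897. Folding the others back against it leaves at least 1157 − 897 = 260.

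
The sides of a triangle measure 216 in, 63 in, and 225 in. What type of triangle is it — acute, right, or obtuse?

Compare the square of the longest side to the sum of squares of the other two: 63² + 216² = 50625 = 225².

right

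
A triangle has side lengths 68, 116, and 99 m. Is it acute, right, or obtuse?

Compare the square of the longest side to the sum of squares of the other two: 68² + 99² = 14425 > 13456 = 116².

acute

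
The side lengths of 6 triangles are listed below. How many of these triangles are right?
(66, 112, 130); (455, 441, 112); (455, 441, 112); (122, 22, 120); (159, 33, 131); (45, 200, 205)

(66,112,130): 66²+112² = 16900 = 130² → right
(455,441,112): 112²+441² = 207025 = 455² → right
(455,441,112): 112²+441² = 207025 = 455² → right
(122,22,120): 22²+120² = 14884 = 122² → right
(159,33,131): 33²+131² = 18250 < 25281 = 159² → obtuse
(45,200,205): 45²+200² = 42025 = 205² → right
5 of the 6 are right.

5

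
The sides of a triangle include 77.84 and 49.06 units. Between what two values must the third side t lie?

By the triangle inequality, t must be less than 77.84 + 49.06 = 126.90 and greater than |77.84 − 49.06| = 28.78.

28.78 < t < 126.90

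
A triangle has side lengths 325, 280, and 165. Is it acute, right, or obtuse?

right

Compare the square of the longest side to the sum of squares of the other two: 165² + 280² = 105625 = 325².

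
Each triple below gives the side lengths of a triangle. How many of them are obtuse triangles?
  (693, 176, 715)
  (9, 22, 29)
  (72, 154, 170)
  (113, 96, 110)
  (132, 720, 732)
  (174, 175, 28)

1

(693,176,715): 176²+693² = 511225 = 715² → right
(9,22,29): 9²+22² = 565 < 841 = 29² → obtuse
(72,154,170): 72²+154² = 28900 = 170² → right
(113,96,110): 96²+110² = 21316 > 12769 = 113² → acute
(132,720,732): 132²+720² = 535824 = 732² → right
(174,175,28): 28²+174² = 31060 > 30625 = 175² → acute
1 of the 6 is obtuse.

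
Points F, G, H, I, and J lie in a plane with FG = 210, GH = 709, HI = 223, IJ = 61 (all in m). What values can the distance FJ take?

The maximum is all hops collinear in one direction: 210 + 709 + 223 + 61 = 1203.
The longest hop is 709; the others sum to 494. Folding the others back against it leaves at least 709 − 494 = 215.

215 ≤ FJ ≤ 1203 m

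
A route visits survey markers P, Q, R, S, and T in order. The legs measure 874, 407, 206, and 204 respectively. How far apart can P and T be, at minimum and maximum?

The maximum is all hops collinear in one direction: 874 + 407 + 206 + 204 = 1691.
The longest hop is 874; the others sum to 817. Folding the others back against it leaves at least 874 − 817 = 57.

57 ≤ PT ≤ 1691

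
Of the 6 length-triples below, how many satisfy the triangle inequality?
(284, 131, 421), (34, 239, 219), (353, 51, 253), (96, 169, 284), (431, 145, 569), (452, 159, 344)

3

(131,284,421): 131+284 ≤ 421 → not valid
(34,219,239): 34+219 > 239 → valid
(51,253,353): 51+253 ≤ 353 → not valid
(96,169,284): 96+169 ≤ 284 → not valid
(145,431,569): 145+431 > 569 → valid
(159,344,452): 159+344 > 452 → valid
3 of the 6 triples form a triangle.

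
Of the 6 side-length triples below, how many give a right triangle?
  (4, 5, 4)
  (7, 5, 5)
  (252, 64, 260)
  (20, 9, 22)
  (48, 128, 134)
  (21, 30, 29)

(4,5,4): 4²+4² = 32 > 25 = 5² → acute
(7,5,5): 5²+5² = 50 > 49 = 7² → acute
(252,64,260): 64²+252² = 67600 = 260² → right
(20,9,22): 9²+20² = 481 < 484 = 22² → obtuse
(48,128,134): 48²+128² = 18688 > 17956 = 134² → acute
(21,30,29): 21²+29² = 1282 > 900 = 30² → acute
1 of the 6 is right.

1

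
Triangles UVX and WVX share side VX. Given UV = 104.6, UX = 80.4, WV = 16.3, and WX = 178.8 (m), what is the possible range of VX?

From triangle UVX: |104.6 − 80.4| < VX < 104.6 + 80.4, i.e. 24.2 < VX < 185.0.
From triangle WVX: 162.5 < VX < 195.1.
Both must hold, so VX lies in the intersection.

162.5 < VX < 185.0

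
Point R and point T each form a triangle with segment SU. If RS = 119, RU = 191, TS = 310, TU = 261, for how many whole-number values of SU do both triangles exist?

From triangle RSU: 72 < SU < 310.
From triangle TSU: 49 < SU < 571.
Intersection: 72 < SU < 310, so integers 73 through 309: 237 values.

237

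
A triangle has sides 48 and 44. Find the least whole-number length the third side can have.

The third side must be strictly greater than |48 − 44| = 4.
The smallest integer above 4 is 5.

5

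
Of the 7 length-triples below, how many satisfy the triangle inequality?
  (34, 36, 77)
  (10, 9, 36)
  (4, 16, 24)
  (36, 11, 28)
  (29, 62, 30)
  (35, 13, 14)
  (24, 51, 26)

1

(34,36,77): 34+36 ≤ 77 → not valid
(9,10,36): 9+10 ≤ 36 → not valid
(4,16,24): 4+16 ≤ 24 → not valid
(11,28,36): 11+28 > 36 → valid
(29,30,62): 29+30 ≤ 62 → not valid
(13,14,35): 13+14 ≤ 35 → not valid
(24,26,51): 24+26 ≤ 51 → not valid
1 of the 7 triples forms a triangle.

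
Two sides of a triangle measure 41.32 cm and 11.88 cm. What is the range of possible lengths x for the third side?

29.44 < x < 53.20

By the triangle inequality, x must be less than 41.32 + 11.88 = 53.20 and greater than |41.32 − 11.88| = 29.44.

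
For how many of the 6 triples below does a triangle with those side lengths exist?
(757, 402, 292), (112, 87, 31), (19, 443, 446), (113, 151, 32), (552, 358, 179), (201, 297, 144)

3

(292,402,757): 292+402 ≤ 757 → not valid
(31,87,112): 31+87 > 112 → valid
(19,443,446): 19+443 > 446 → valid
(32,113,151): 32+113 ≤ 151 → not valid
(179,358,552): 179+358 ≤ 552 → not valid
(144,201,297): 144+201 > 297 → valid
3 of the 6 triples form a triangle.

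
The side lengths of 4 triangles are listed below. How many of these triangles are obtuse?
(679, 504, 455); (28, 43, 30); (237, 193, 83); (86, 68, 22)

3

(679,504,455): 455²+504² = 461041 = 679² → right
(28,43,30): 28²+30² = 1684 < 1849 = 43² → obtuse
(237,193,83): 83²+193² = 44138 < 56169 = 237² → obtuse
(86,68,22): 22²+68² = 5108 < 7396 = 86² → obtuse
3 of the 4 are obtuse.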